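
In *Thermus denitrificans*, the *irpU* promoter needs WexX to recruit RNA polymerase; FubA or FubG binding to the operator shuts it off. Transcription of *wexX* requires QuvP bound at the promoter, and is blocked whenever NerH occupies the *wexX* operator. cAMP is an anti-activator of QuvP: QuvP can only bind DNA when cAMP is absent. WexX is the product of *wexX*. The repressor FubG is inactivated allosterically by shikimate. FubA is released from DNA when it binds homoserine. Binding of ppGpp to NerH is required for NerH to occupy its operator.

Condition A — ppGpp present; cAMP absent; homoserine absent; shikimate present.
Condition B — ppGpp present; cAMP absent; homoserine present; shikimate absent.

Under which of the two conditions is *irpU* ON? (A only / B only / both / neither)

Condition A:
ppGpp is present, so NerH is active.
cAMP is absent, so QuvP is active.
With repressor NerH bound, *wexX* is not transcribed.
So WexX is not produced.
Homoserine is absent, so FubA is active.
Shikimate is present, so FubG is inactive.
With repressor FubA bound, *irpU* is not transcribed.
→ *irpU* is OFF in A.
Condition B:
ppGpp is present, so NerH is active.
cAMP is absent, so QuvP is active.
With repressor NerH bound, *wexX* is not transcribed.
So WexX is not produced.
Homoserine is present, so FubA is inactive.
Shikimate is absent, so FubG is active.
With repressor FubG bound, *irpU* is not transcribed.
→ *irpU* is OFF in B.

neither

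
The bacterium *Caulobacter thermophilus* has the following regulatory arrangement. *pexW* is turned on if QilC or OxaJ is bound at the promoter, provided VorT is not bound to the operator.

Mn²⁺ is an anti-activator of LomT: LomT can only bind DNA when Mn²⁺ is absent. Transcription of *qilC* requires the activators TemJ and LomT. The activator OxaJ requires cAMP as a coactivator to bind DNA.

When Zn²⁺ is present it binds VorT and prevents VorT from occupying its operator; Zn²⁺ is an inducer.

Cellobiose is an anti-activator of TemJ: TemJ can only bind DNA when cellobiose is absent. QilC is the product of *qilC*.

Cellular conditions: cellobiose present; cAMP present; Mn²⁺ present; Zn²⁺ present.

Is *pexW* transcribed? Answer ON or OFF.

ON

Zn²⁺ is present, so VorT is inactive.
Cellobiose is present, so TemJ is inactive.
Mn²⁺ is present, so LomT is inactive.
Required activator TemJ is absent, so *qilC* is not transcribed.
So QilC is not produced.
cAMP is present, so OxaJ is active.
Activator OxaJ is present, so *pexW* is transcribed.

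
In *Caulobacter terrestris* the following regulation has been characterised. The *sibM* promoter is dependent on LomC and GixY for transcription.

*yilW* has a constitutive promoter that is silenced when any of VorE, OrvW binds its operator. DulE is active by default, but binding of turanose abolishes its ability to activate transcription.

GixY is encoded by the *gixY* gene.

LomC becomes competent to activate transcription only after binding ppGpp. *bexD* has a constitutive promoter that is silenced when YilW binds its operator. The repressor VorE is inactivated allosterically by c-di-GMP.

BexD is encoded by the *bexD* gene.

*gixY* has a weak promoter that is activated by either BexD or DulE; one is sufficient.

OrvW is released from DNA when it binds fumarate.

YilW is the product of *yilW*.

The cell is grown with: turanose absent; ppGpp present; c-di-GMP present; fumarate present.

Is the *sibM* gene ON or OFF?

ON

ppGpp is present, so LomC is active.
c-di-GMP is present, so VorE is inactive.
Fumarate is present, so OrvW is inactive.
With no repressor bound, *yilW* is transcribed.
So YilW is produced and active.
With repressor YilW bound, *bexD* is not transcribed.
So BexD is not produced.
Turanose is absent, so DulE is active.
Activator DulE is present, so *gixY* is transcribed.
So GixY is produced and active.
No repressor is bound and LomC and GixY are active, so *sibM* is transcribed.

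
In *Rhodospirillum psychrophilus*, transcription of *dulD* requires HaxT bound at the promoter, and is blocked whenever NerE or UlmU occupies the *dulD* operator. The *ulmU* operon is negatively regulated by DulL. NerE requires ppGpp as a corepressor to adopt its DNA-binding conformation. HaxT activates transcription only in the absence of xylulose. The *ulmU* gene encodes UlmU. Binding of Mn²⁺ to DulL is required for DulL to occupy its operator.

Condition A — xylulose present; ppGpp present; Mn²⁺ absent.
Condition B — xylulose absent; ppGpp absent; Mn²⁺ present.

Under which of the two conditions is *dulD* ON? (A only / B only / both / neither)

Condition A:
Xylulose is present, so HaxT is inactive.
ppGpp is present, so NerE is active.
Mn²⁺ is absent, so DulL is inactive.
With no repressor bound, *ulmU* is transcribed.
So UlmU is produced and active.
With repressor NerE bound, *dulD* is not transcribed.
→ *dulD* is OFF in A.
Condition B:
Xylulose is absent, so HaxT is active.
ppGpp is absent, so NerE is inactive.
Mn²⁺ is present, so DulL is active.
With repressor DulL bound, *ulmU* is not transcribed.
So UlmU is not produced.
No repressor is bound and HaxT is active, so *dulD* is transcribed.
→ *dulD* is ON in B.

B only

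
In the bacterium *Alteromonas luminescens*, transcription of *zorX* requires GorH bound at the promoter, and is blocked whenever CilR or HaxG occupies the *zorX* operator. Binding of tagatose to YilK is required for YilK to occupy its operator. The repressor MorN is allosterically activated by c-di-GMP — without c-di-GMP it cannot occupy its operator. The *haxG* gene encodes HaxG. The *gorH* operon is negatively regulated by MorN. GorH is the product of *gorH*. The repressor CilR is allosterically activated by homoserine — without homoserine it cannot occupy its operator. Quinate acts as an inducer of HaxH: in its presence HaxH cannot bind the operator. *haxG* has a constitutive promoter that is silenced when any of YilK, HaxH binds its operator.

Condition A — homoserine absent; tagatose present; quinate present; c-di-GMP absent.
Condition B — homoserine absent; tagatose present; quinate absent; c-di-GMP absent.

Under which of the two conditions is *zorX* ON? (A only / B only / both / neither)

Condition A:
Homoserine is absent, so CilR is inactive.
Tagatose is present, so YilK is active.
Quinate is present, so HaxH is inactive.
With repressor YilK bound, *haxG* is not transcribed.
So HaxG is not produced.
c-di-GMP is absent, so MorN is inactive.
With no repressor bound, *gorH* is transcribed.
So GorH is produced and active.
No repressor is bound and GorH is active, so *zorX* is transcribed.
→ *zorX* is ON in A.
Condition B:
Homoserine is absent, so CilR is inactive.
Tagatose is present, so YilK is active.
Quinate is absent, so HaxH is active.
With repressor YilK bound, *haxG* is not transcribed.
So HaxG is not produced.
c-di-GMP is absent, so MorN is inactive.
With no repressor bound, *gorH* is transcribed.
So GorH is produced and active.
No repressor is bound and GorH is active, so *zorX* is transcribed.
→ *zorX* is ON in B.

both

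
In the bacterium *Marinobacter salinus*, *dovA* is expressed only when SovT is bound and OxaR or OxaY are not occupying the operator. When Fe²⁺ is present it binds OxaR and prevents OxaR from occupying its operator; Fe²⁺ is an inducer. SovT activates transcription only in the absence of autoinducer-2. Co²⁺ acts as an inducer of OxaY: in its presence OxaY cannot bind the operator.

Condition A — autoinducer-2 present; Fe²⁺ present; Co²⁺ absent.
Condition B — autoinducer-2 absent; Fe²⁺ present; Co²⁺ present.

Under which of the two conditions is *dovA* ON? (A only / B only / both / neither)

Condition A:
Autoinducer-2 is present, so SovT is inactive.
Fe²⁺ is present, so OxaR is inactive.
Co²⁺ is absent, so OxaY is active.
With repressor OxaY bound, *dovA* is not transcribed.
→ *dovA* is OFF in A.
Condition B:
Autoinducer-2 is absent, so SovT is active.
Fe²⁺ is present, so OxaR is inactive.
Co²⁺ is present, so OxaY is inactive.
No repressor is bound and SovT is active, so *dovA* is transcribed.
→ *dovA* is ON in B.

B only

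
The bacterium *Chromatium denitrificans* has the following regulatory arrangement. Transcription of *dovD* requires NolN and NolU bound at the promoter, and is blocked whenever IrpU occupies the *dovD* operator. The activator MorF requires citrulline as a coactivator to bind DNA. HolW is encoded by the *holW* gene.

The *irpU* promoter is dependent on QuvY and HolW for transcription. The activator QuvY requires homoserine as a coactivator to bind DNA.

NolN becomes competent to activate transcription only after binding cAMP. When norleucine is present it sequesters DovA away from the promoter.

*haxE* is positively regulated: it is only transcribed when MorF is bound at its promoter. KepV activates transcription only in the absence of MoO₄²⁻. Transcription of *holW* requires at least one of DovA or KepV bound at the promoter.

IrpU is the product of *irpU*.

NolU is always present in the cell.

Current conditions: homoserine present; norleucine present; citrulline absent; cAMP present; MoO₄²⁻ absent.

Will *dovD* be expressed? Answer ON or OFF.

Homoserine is present, so QuvY is active.
Norleucine is present, so DovA is inactive.
MoO₄²⁻ is absent, so KepV is active.
Activator KepV is present, so *holW* is transcribed.
So HolW is produced and active.
No repressor is bound and QuvY and HolW are active, so *irpU* is transcribed.
So IrpU is produced and active.
cAMP is present, so NolN is active.
NolU is produced constitutively and is active.
With repressor IrpU bound, *dovD* is not transcribed.

OFF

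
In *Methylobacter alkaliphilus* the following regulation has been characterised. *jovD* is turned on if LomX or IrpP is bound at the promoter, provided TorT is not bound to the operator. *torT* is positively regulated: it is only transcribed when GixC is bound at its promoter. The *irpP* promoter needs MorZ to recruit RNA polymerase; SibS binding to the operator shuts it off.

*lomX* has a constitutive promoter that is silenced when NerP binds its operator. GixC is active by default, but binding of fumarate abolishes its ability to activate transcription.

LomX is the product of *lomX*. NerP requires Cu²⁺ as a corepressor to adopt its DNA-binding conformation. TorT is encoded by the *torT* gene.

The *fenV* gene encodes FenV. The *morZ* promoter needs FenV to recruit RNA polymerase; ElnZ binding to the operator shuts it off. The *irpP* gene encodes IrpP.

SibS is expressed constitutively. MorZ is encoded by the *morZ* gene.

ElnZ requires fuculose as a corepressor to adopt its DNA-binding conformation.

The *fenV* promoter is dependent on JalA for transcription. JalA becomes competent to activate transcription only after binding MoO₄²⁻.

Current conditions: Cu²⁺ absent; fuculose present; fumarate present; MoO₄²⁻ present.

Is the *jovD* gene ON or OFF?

Cu²⁺ is absent, so NerP is inactive.
With no repressor bound, *lomX* is transcribed.
So LomX is produced and active.
SibS is produced constitutively and is active.
MoO₄²⁻ is present, so JalA is active.
No repressor is bound and JalA is active, so *fenV* is transcribed.
So FenV is produced and active.
Fuculose is present, so ElnZ is active.
With repressor ElnZ bound, *morZ* is not transcribed.
So MorZ is not produced.
With repressor SibS bound, *irpP* is not transcribed.
So IrpP is not produced.
Fumarate is present, so GixC is inactive.
Required activator GixC is absent, so *torT* is not transcribed.
So TorT is not produced.
Activator LomX is present, so *jovD* is transcribed.

ON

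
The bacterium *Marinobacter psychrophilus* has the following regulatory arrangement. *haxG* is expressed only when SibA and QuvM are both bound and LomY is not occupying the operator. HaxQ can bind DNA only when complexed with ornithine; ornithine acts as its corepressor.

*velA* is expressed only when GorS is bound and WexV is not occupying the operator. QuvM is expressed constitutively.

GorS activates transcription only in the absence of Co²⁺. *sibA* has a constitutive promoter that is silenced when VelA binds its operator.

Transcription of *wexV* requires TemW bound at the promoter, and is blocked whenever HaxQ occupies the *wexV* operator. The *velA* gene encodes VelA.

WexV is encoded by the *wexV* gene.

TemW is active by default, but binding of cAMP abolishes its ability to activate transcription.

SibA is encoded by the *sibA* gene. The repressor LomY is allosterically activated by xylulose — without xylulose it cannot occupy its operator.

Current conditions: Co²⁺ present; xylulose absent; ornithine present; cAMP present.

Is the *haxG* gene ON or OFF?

ON

cAMP is present, so TemW is inactive.
Ornithine is present, so HaxQ is active.
With repressor HaxQ bound, *wexV* is not transcribed.
So WexV is not produced.
Co²⁺ is present, so GorS is inactive.
Required activator GorS is absent, so *velA* is not transcribed.
So VelA is not produced.
With no repressor bound, *sibA* is transcribed.
So SibA is produced and active.
Xylulose is absent, so LomY is inactive.
QuvM is produced constitutively and is active.
No repressor is bound and SibA and QuvM are active, so *haxG* is transcribed.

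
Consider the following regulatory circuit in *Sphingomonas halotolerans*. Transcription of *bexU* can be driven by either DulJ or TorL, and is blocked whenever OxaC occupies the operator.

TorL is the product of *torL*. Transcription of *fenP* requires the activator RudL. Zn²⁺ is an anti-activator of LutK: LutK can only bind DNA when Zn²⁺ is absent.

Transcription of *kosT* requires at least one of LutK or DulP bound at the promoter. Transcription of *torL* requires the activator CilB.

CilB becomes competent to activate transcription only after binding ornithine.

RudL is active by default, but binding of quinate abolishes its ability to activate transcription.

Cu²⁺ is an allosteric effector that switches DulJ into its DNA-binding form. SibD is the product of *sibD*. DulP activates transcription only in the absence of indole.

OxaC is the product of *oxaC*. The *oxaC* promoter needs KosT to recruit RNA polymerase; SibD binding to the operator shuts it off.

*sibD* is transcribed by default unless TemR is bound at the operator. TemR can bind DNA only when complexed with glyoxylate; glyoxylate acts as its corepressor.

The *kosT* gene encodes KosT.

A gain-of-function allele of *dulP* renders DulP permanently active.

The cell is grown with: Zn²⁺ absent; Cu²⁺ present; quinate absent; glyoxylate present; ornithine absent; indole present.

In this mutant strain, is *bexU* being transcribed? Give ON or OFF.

Glyoxylate is present, so TemR is active.
With repressor TemR bound, *sibD* is not transcribed.
So SibD is not produced.
Zn²⁺ is absent, so LutK is active.
DulP is constitutively active in this strain.
Activator LutK is present, so *kosT* is transcribed.
So KosT is produced and active.
No repressor is bound and KosT is active, so *oxaC* is transcribed.
So OxaC is produced and active.
Cu²⁺ is present, so DulJ is active.
Ornithine is absent, so CilB is inactive.
Required activator CilB is absent, so *torL* is not transcribed.
So TorL is not produced.
With repressor OxaC bound, *bexU* is not transcribed.

OFF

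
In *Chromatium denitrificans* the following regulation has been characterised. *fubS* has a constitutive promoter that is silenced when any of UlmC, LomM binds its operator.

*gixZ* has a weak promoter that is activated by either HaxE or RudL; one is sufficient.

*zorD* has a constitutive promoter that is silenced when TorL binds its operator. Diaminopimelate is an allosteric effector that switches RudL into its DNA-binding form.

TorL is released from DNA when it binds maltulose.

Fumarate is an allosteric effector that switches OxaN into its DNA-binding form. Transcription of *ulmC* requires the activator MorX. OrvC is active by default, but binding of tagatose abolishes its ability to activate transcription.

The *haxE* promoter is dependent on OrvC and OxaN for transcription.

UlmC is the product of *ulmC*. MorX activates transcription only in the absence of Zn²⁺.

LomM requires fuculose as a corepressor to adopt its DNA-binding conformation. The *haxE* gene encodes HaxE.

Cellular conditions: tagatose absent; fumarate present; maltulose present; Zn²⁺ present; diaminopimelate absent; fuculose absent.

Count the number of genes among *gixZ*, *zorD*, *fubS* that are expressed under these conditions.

3

Tagatose is absent, so OrvC is active.
Fumarate is present, so OxaN is active.
No repressor is bound and OrvC and OxaN are active, so *haxE* is transcribed.
So HaxE is produced and active.
Diaminopimelate is absent, so RudL is inactive.
Activator HaxE is present, so *gixZ* is transcribed.
→ *gixZ* is ON.
Maltulose is present, so TorL is inactive.
With no repressor bound, *zorD* is transcribed.
→ *zorD* is ON.
Zn²⁺ is present, so MorX is inactive.
Required activator MorX is absent, so *ulmC* is not transcribed.
So UlmC is not produced.
Fuculose is absent, so LomM is inactive.
With no repressor bound, *fubS* is transcribed.
→ *fubS* is ON.
3 of the 3 genes are transcribed.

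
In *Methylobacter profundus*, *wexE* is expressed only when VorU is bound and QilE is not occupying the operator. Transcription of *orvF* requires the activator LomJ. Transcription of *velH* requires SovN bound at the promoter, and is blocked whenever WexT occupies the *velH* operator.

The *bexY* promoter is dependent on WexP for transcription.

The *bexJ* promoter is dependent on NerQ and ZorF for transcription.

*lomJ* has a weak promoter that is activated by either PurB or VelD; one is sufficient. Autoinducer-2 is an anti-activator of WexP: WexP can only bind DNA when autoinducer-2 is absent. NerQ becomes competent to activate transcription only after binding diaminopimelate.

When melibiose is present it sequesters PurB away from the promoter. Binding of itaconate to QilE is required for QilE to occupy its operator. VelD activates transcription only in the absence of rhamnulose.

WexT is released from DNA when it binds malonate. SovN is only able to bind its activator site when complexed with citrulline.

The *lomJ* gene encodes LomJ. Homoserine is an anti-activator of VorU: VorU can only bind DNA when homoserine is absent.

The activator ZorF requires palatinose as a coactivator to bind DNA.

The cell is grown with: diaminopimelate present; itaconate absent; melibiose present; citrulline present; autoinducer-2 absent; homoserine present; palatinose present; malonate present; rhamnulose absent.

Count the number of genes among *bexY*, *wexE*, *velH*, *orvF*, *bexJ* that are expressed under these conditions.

Autoinducer-2 is absent, so WexP is active.
No repressor is bound and WexP is active, so *bexY* is transcribed.
→ *bexY* is ON.
Homoserine is present, so VorU is inactive.
Itaconate is absent, so QilE is inactive.
Required activator VorU is absent, so *wexE* is not transcribed.
→ *wexE* is OFF.
Citrulline is present, so SovN is active.
Malonate is present, so WexT is inactive.
No repressor is bound and SovN is active, so *velH* is transcribed.
→ *velH* is ON.
Melibiose is present, so PurB is inactive.
Rhamnulose is absent, so VelD is active.
Activator VelD is present, so *lomJ* is transcribed.
So LomJ is produced and active.
No repressor is bound and LomJ is active, so *orvF* is transcribed.
→ *orvF* is ON.
Diaminopimelate is present, so NerQ is active.
Palatinose is present, so ZorF is active.
No repressor is bound and NerQ and ZorF are active, so *bexJ* is transcribed.
→ *bexJ* is ON.
4 of the 5 genes are transcribed.

4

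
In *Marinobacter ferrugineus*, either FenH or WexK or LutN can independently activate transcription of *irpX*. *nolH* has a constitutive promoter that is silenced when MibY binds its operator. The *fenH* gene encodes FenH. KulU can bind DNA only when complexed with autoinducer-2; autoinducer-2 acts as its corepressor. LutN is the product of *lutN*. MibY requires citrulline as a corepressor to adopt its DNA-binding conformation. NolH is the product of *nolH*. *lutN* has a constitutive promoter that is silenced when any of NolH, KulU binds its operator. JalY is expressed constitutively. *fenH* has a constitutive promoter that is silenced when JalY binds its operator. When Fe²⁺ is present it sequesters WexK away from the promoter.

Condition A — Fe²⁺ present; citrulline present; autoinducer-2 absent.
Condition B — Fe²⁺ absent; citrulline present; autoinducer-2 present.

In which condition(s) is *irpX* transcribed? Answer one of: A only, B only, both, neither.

Condition A:
JalY is produced constitutively and is active.
With repressor JalY bound, *fenH* is not transcribed.
So FenH is not produced.
Fe²⁺ is present, so WexK is inactive.
Citrulline is present, so MibY is active.
With repressor MibY bound, *nolH* is not transcribed.
So NolH is not produced.
Autoinducer-2 is absent, so KulU is inactive.
With no repressor bound, *lutN* is transcribed.
So LutN is produced and active.
Activator LutN is present, so *irpX* is transcribed.
→ *irpX* is ON in A.
Condition B:
JalY is produced constitutively and is active.
With repressor JalY bound, *fenH* is not transcribed.
So FenH is not produced.
Fe²⁺ is absent, so WexK is active.
Citrulline is present, so MibY is active.
With repressor MibY bound, *nolH* is not transcribed.
So NolH is not produced.
Autoinducer-2 is present, so KulU is active.
With repressor KulU bound, *lutN* is not transcribed.
So LutN is not produced.
Activator WexK is present, so *irpX* is transcribed.
→ *irpX* is ON in B.

both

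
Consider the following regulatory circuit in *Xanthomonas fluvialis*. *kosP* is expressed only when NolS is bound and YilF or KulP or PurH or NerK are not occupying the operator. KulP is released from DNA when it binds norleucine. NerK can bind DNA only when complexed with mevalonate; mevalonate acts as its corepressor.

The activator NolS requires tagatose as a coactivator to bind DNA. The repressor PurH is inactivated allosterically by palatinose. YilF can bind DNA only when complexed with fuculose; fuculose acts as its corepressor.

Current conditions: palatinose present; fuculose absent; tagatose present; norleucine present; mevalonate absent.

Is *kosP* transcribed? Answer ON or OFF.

Tagatose is present, so NolS is active.
Fuculose is absent, so YilF is inactive.
Norleucine is present, so KulP is inactive.
Palatinose is present, so PurH is inactive.
Mevalonate is absent, so NerK is inactive.
No repressor is bound and NolS is active, so *kosP* is transcribed.

ON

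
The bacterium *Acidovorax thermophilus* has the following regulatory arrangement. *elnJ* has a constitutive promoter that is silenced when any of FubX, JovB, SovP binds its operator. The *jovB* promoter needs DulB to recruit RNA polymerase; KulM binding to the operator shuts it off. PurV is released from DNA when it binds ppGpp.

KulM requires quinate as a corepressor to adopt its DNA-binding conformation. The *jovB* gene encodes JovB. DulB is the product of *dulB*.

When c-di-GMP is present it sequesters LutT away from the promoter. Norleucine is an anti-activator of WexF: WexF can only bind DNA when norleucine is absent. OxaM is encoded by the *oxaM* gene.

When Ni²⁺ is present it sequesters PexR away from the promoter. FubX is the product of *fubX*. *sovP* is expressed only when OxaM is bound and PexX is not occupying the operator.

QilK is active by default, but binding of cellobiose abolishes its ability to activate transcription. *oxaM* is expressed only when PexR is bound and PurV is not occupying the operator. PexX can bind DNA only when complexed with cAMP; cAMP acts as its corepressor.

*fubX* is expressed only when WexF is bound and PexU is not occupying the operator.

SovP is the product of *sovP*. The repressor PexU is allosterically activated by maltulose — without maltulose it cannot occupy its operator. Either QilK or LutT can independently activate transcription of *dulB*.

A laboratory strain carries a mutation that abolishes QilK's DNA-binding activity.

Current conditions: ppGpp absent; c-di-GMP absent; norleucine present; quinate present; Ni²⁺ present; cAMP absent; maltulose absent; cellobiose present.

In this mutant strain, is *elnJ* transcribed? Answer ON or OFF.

Maltulose is absent, so PexU is inactive.
Norleucine is present, so WexF is inactive.
Required activator WexF is absent, so *fubX* is not transcribed.
So FubX is not produced.
Quinate is present, so KulM is active.
QilK is non-functional in this strain, so it has no effect.
c-di-GMP is absent, so LutT is active.
Activator LutT is present, so *dulB* is transcribed.
So DulB is produced and active.
With repressor KulM bound, *jovB* is not transcribed.
So JovB is not produced.
cAMP is absent, so PexX is inactive.
Ni²⁺ is present, so PexR is inactive.
ppGpp is absent, so PurV is active.
With repressor PurV bound, *oxaM* is not transcribed.
So OxaM is not produced.
Required activator OxaM is absent, so *sovP* is not transcribed.
So SovP is not produced.
With no repressor bound, *elnJ* is transcribed.

ON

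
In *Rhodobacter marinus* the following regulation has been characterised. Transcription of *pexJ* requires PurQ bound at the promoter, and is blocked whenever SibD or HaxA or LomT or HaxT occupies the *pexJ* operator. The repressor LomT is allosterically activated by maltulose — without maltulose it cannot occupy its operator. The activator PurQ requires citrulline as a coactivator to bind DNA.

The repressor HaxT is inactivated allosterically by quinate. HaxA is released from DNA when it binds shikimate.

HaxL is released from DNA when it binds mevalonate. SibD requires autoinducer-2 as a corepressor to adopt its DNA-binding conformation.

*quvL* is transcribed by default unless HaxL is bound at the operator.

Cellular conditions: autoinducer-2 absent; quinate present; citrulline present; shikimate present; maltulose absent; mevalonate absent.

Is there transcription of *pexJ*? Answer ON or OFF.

Autoinducer-2 is absent, so SibD is inactive.
Shikimate is present, so HaxA is inactive.
Citrulline is present, so PurQ is active.
Maltulose is absent, so LomT is inactive.
Quinate is present, so HaxT is inactive.
No repressor is bound and PurQ is active, so *pexJ* is transcribed.

ON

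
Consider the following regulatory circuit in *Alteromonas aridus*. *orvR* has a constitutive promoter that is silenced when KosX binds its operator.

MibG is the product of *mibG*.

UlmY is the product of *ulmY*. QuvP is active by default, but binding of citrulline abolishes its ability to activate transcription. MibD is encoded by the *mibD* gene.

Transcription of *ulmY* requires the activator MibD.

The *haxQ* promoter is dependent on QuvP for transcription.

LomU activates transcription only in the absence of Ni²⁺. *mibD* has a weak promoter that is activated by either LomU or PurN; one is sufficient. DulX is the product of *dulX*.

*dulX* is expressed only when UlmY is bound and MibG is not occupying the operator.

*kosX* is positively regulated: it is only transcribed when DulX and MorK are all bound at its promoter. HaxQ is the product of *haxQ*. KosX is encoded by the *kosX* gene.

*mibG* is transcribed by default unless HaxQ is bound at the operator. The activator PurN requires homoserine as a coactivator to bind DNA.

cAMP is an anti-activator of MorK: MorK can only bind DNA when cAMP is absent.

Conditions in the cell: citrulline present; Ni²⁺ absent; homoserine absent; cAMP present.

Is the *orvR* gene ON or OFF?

Ni²⁺ is absent, so LomU is active.
Homoserine is absent, so PurN is inactive.
Activator LomU is present, so *mibD* is transcribed.
So MibD is produced and active.
No repressor is bound and MibD is active, so *ulmY* is transcribed.
So UlmY is produced and active.
Citrulline is present, so QuvP is inactive.
Required activator QuvP is absent, so *haxQ* is not transcribed.
So HaxQ is not produced.
With no repressor bound, *mibG* is transcribed.
So MibG is produced and active.
With repressor MibG bound, *dulX* is not transcribed.
So DulX is not produced.
cAMP is present, so MorK is inactive.
Required activator DulX is absent, so *kosX* is not transcribed.
So KosX is not produced.
With no repressor bound, *orvR* is transcribed.

ON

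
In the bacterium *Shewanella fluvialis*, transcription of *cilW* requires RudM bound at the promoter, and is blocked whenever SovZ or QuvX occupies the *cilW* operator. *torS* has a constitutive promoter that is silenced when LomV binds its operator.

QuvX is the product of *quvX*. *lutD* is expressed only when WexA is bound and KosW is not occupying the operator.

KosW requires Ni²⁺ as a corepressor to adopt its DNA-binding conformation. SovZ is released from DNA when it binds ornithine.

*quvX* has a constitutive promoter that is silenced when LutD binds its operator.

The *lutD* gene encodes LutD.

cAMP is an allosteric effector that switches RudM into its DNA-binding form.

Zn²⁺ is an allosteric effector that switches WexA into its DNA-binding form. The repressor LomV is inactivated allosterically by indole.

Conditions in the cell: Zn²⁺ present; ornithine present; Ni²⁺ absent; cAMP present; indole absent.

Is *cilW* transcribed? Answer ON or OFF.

ON

Ornithine is present, so SovZ is inactive.
Zn²⁺ is present, so WexA is active.
Ni²⁺ is absent, so KosW is inactive.
No repressor is bound and WexA is active, so *lutD* is transcribed.
So LutD is produced and active.
With repressor LutD bound, *quvX* is not transcribed.
So QuvX is not produced.
cAMP is present, so RudM is active.
No repressor is bound and RudM is active, so *cilW* is transcribed.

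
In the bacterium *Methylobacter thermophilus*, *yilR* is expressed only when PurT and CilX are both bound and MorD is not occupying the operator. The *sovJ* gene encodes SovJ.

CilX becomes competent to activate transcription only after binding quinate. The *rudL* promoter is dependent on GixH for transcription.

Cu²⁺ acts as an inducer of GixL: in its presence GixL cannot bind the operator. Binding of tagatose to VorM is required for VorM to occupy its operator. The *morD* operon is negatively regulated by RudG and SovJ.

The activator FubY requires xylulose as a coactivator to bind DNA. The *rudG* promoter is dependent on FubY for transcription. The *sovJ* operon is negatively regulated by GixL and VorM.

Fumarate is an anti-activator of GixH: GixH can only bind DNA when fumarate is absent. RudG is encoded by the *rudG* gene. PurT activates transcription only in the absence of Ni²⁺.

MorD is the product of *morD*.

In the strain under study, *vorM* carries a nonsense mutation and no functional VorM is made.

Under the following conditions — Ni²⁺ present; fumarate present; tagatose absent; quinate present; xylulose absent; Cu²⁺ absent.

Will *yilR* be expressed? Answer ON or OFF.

Ni²⁺ is present, so PurT is inactive.
Quinate is present, so CilX is active.
Xylulose is absent, so FubY is inactive.
Required activator FubY is absent, so *rudG* is not transcribed.
So RudG is not produced.
Cu²⁺ is absent, so GixL is active.
VorM is non-functional in this strain, so it has no effect.
With repressor GixL bound, *sovJ* is not transcribed.
So SovJ is not produced.
With no repressor bound, *morD* is transcribed.
So MorD is produced and active.
With repressor MorD bound, *yilR* is not transcribed.

OFF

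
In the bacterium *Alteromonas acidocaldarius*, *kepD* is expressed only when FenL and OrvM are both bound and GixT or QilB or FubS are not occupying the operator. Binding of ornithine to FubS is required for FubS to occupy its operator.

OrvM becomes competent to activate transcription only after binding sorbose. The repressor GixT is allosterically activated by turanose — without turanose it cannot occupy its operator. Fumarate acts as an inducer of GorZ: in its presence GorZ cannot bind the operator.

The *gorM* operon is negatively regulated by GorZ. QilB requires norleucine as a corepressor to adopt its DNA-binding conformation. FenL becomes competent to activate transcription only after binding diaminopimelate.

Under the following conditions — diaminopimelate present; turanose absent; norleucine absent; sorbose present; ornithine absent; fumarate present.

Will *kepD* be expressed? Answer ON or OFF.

Turanose is absent, so GixT is inactive.
Diaminopimelate is present, so FenL is active.
Norleucine is absent, so QilB is inactive.
Ornithine is absent, so FubS is inactive.
Sorbose is present, so OrvM is active.
No repressor is bound and FenL and OrvM are active, so *kepD* is transcribed.

ON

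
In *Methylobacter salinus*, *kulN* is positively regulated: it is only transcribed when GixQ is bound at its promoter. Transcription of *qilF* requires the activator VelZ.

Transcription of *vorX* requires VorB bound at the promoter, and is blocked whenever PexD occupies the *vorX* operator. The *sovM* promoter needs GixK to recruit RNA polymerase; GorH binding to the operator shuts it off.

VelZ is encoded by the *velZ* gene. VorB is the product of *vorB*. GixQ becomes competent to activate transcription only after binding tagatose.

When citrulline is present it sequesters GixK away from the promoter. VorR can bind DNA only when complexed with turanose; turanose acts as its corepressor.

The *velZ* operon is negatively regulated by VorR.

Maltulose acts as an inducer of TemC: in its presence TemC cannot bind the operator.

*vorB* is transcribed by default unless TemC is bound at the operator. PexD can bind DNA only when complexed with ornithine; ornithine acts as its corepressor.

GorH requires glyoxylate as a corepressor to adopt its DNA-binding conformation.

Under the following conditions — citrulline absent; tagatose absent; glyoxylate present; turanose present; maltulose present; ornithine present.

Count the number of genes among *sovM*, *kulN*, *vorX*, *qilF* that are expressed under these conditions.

Citrulline is absent, so GixK is active.
Glyoxylate is present, so GorH is active.
With repressor GorH bound, *sovM* is not transcribed.
→ *sovM* is OFF.
Tagatose is absent, so GixQ is inactive.
Required activator GixQ is absent, so *kulN* is not transcribed.
→ *kulN* is OFF.
Maltulose is present, so TemC is inactive.
With no repressor bound, *vorB* is transcribed.
So VorB is produced and active.
Ornithine is present, so PexD is active.
With repressor PexD bound, *vorX* is not transcribed.
→ *vorX* is OFF.
Turanose is present, so VorR is active.
With repressor VorR bound, *velZ* is not transcribed.
So VelZ is not produced.
Required activator VelZ is absent, so *qilF* is not transcribed.
→ *qilF* is OFF.
0 of the 4 genes are transcribed.

0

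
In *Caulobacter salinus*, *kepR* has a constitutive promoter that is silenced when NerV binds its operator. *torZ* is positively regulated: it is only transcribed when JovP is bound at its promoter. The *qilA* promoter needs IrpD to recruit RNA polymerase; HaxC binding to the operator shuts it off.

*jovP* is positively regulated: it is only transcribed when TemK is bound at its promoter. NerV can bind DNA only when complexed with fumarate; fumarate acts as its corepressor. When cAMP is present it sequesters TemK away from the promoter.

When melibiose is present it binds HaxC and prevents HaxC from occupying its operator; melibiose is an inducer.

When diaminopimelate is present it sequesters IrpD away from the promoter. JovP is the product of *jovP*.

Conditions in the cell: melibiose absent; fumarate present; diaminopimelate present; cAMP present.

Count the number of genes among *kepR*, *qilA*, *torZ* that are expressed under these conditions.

Fumarate is present, so NerV is active.
With repressor NerV bound, *kepR* is not transcribed.
→ *kepR* is OFF.
Diaminopimelate is present, so IrpD is inactive.
Melibiose is absent, so HaxC is active.
With repressor HaxC bound, *qilA* is not transcribed.
→ *qilA* is OFF.
cAMP is present, so TemK is inactive.
Required activator TemK is absent, so *jovP* is not transcribed.
So JovP is not produced.
Required activator JovP is absent, so *torZ* is not transcribed.
→ *torZ* is OFF.
0 of the 3 genes are transcribed.

0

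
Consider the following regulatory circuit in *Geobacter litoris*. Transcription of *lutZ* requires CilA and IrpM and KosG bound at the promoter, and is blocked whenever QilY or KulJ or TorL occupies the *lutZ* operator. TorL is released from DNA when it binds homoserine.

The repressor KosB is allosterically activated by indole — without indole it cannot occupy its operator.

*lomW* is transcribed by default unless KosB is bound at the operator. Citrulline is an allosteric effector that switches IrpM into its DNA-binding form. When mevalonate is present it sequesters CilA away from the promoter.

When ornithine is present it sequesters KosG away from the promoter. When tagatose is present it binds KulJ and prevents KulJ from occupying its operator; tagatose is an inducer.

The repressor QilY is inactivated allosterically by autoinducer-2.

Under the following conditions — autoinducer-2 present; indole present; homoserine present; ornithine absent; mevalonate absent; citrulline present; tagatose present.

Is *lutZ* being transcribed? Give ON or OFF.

ON

Mevalonate is absent, so CilA is active.
Citrulline is present, so IrpM is active.
Autoinducer-2 is present, so QilY is inactive.
Tagatose is present, so KulJ is inactive.
Homoserine is present, so TorL is inactive.
Ornithine is absent, so KosG is active.
No repressor is bound and CilA and IrpM and KosG are active, so *lutZ* is transcribed.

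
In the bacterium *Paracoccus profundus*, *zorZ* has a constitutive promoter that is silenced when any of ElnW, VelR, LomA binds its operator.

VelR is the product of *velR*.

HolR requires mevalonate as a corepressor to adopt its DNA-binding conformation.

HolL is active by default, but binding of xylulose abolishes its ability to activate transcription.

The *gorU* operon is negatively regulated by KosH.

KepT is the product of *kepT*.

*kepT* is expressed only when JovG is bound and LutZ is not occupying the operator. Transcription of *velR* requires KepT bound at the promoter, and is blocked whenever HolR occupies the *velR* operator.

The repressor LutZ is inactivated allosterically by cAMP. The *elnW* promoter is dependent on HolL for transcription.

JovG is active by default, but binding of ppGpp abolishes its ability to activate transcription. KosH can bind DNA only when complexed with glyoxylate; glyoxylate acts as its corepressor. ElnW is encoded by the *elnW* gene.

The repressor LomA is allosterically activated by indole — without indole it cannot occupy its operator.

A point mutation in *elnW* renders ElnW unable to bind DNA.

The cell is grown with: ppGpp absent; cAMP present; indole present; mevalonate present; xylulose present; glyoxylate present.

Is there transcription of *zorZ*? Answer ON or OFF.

OFF

ElnW is non-functional in this strain, so it has no effect.
Mevalonate is present, so HolR is active.
ppGpp is absent, so JovG is active.
cAMP is present, so LutZ is inactive.
No repressor is bound and JovG is active, so *kepT* is transcribed.
So KepT is produced and active.
With repressor HolR bound, *velR* is not transcribed.
So VelR is not produced.
Indole is present, so LomA is active.
With repressor LomA bound, *zorZ* is not transcribed.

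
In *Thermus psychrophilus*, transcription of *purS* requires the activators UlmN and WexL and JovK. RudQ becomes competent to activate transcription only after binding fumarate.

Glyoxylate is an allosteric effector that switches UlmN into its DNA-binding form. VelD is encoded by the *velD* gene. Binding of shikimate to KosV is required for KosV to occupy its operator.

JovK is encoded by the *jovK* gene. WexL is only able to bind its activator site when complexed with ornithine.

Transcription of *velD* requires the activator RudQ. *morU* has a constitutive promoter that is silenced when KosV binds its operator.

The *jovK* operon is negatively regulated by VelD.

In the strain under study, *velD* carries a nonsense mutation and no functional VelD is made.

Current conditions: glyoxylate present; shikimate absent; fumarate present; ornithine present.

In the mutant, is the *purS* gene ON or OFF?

Glyoxylate is present, so UlmN is active.
Ornithine is present, so WexL is active.
VelD is non-functional in this strain, so it has no effect.
With no repressor bound, *jovK* is transcribed.
So JovK is produced and active.
No repressor is bound and UlmN and WexL and JovK are active, so *purS* is transcribed.

ON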